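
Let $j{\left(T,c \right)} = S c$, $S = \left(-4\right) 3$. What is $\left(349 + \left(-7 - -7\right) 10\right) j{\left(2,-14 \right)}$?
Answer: $58632$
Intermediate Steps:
$S = -12$
$j{\left(T,c \right)} = - 12 c$
$\left(349 + \left(-7 - -7\right) 10\right) j{\left(2,-14 \right)} = \left(349 + \left(-7 - -7\right) 10\right) \left(\left(-12\right) \left(-14\right)\right) = \left(349 + \left(-7 + 7\right) 10\right) 168 = \left(349 + 0 \cdot 10\right) 168 = \left(349 + 0\right) 168 = 349 \cdot 168 = 58632$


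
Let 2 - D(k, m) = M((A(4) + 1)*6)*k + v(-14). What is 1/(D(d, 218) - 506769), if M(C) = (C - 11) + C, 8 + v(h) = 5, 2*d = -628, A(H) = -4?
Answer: -1/521522 ≈ -1.9175e-6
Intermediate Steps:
d = -314 (d = (½)*(-628) = -314)
v(h) = -3 (v(h) = -8 + 5 = -3)
M(C) = -11 + 2*C (M(C) = (-11 + C) + C = -11 + 2*C)
D(k, m) = 5 + 47*k (D(k, m) = 2 - ((-11 + 2*((-4 + 1)*6))*k - 3) = 2 - ((-11 + 2*(-3*6))*k - 3) = 2 - ((-11 + 2*(-18))*k - 3) = 2 - ((-11 - 36)*k - 3) = 2 - (-47*k - 3) = 2 - (-3 - 47*k) = 2 + (3 + 47*k) = 5 + 47*k)
1/(D(d, 218) - 506769) = 1/((5 + 47*(-314)) - 506769) = 1/((5 - 14758) - 506769) = 1/(-14753 - 506769) = 1/(-521522) = -1/521522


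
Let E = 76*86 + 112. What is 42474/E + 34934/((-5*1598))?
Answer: 8927169/4426460 ≈ 2.0168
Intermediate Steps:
E = 6648 (E = 6536 + 112 = 6648)
42474/E + 34934/((-5*1598)) = 42474/6648 + 34934/((-5*1598)) = 42474*(1/6648) + 34934/(-7990) = 7079/1108 + 34934*(-1/7990) = 7079/1108 - 17467/3995 = 8927169/4426460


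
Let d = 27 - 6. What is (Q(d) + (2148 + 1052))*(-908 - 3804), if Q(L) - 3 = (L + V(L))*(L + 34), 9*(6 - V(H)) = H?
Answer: -64455448/3 ≈ -2.1485e+7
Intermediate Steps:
V(H) = 6 - H/9
d = 21
Q(L) = 3 + (6 + 8*L/9)*(34 + L) (Q(L) = 3 + (L + (6 - L/9))*(L + 34) = 3 + (6 + 8*L/9)*(34 + L))
(Q(d) + (2148 + 1052))*(-908 - 3804) = ((207 + (8/9)*21² + (326/9)*21) + (2148 + 1052))*(-908 - 3804) = ((207 + (8/9)*441 + 2282/3) + 3200)*(-4712) = ((207 + 392 + 2282/3) + 3200)*(-4712) = (4079/3 + 3200)*(-4712) = (13679/3)*(-4712) = -64455448/3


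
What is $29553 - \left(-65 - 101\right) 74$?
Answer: $41837$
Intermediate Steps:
$29553 - \left(-65 - 101\right) 74 = 29553 - \left(-166\right) 74 = 29553 - -12284 = 29553 + 12284 = 41837$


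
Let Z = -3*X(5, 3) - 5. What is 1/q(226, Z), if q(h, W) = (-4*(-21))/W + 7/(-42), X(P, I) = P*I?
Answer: -150/277 ≈ -0.54152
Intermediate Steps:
X(P, I) = I*P
Z = -50 (Z = -9*5 - 5 = -3*15 - 5 = -45 - 5 = -50)
q(h, W) = -⅙ + 84/W (q(h, W) = 84/W + 7*(-1/42) = 84/W - ⅙ = -⅙ + 84/W)
1/q(226, Z) = 1/((⅙)*(504 - 1*(-50))/(-50)) = 1/((⅙)*(-1/50)*(504 + 50)) = 1/((⅙)*(-1/50)*554) = 1/(-277/150) = -150/277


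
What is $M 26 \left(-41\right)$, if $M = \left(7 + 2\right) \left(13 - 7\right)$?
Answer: $-57564$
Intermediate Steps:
$M = 54$ ($M = 9 \cdot 6 = 54$)
$M 26 \left(-41\right) = 54 \cdot 26 \left(-41\right) = 1404 \left(-41\right) = -57564$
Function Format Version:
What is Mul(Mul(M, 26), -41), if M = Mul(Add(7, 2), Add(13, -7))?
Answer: -57564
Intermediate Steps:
M = 54 (M = Mul(9, 6) = 54)
Mul(Mul(M, 26), -41) = Mul(Mul(54, 26), -41) = Mul(1404, -41) = -57564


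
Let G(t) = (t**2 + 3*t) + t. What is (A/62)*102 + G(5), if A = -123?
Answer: -4878/31 ≈ -157.35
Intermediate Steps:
G(t) = t**2 + 4*t
(A/62)*102 + G(5) = -123/62*102 + 5*(4 + 5) = -123*1/62*102 + 5*9 = -123/62*102 + 45 = -6273/31 + 45 = -4878/31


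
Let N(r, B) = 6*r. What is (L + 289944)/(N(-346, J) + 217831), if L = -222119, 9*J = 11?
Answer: 13565/43151 ≈ 0.31436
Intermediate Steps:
J = 11/9 (J = (⅑)*11 = 11/9 ≈ 1.2222)
(L + 289944)/(N(-346, J) + 217831) = (-222119 + 289944)/(6*(-346) + 217831) = 67825/(-2076 + 217831) = 67825/215755 = 67825*(1/215755) = 13565/43151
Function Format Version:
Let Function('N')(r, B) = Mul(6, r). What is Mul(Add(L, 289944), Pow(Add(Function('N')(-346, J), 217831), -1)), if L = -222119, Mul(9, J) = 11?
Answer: Rational(13565, 43151) ≈ 0.31436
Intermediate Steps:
J = Rational(11, 9) (J = Mul(Rational(1, 9), 11) = Rational(11, 9) ≈ 1.2222)
Mul(Add(L, 289944), Pow(Add(Function('N')(-346, J), 217831), -1)) = Mul(Add(-222119, 289944), Pow(Add(Mul(6, -346), 217831), -1)) = Mul(67825, Pow(Add(-2076, 217831), -1)) = Mul(67825, Pow(215755, -1)) = Mul(67825, Rational(1, 215755)) = Rational(13565, 43151)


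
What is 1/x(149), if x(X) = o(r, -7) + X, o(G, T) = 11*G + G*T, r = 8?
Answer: 1/181 ≈ 0.0055249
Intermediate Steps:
x(X) = 32 + X (x(X) = 8*(11 - 7) + X = 8*4 + X = 32 + X)
1/x(149) = 1/(32 + 149) = 1/181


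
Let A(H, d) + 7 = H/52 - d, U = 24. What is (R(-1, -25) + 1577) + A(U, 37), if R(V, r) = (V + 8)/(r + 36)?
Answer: 219376/143 ≈ 1534.1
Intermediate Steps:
R(V, r) = (8 + V)/(36 + r)
A(H, d) = -7 - d + H/52 (A(H, d) = -7 + (H/52 - d) = -7 + (-d + H/52) = -7 - d + H/52)
(R(-1, -25) + 1577) + A(U, 37) = ((8 - 1)/(36 - 25) + 1577) + (-7 - 1*37 + (1/52)*24) = (7/11 + 1577) + (-7 - 37 + 6/13) = ((1/11)*7 + 1577) - 566/13 = (7/11 + 1577) - 566/13 = 17354/11 - 566/13 = 219376/143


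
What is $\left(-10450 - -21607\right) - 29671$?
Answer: $-18514$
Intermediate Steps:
$\left(-10450 - -21607\right) - 29671 = \left(-10450 + 21607\right) - 29671 = 11157 - 29671 = -18514$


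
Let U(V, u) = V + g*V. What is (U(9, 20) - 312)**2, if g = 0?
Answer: 91809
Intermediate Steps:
U(V, u) = V (U(V, u) = V + 0*V = V + 0 = V)
(U(9, 20) - 312)**2 = (9 - 312)**2 = (-303)**2 = 91809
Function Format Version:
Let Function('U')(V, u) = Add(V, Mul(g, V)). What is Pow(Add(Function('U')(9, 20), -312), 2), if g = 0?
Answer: 91809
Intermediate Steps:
Function('U')(V, u) = V (Function('U')(V, u) = Add(V, Mul(0, V)) = Add(V, 0) = V)
Pow(Add(Function('U')(9, 20), -312), 2) = Pow(Add(9, -312), 2) = Pow(-303, 2) = 91809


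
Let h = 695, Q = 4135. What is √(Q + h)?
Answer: √4830 ≈ 69.498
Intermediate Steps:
√(Q + h) = √(4135 + 695) = √4830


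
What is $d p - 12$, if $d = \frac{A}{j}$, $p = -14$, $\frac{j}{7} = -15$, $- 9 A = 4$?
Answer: $- \frac{1628}{135} \approx -12.059$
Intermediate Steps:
$A = - \frac{4}{9}$ ($A = \left(- \frac{1}{9}\right) 4 = - \frac{4}{9} \approx -0.44444$)
$j = -105$ ($j = 7 \left(-15\right) = -105$)
$d = \frac{4}{945}$ ($d = - \frac{4}{9 \left(-105\right)} = \left(- \frac{4}{9}\right) \left(- \frac{1}{105}\right) = \frac{4}{945} \approx 0.0042328$)
$d p - 12 = \frac{4}{945} \left(-14\right) - 12 = - \frac{8}{135} - 12 = - \frac{1628}{135}$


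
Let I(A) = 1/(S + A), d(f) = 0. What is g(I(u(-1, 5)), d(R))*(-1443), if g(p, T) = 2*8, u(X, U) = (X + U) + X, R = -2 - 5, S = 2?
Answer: -23088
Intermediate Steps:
R = -7
u(X, U) = U + 2*X (u(X, U) = (U + X) + X = U + 2*X)
I(A) = 1/(2 + A)
g(p, T) = 16
g(I(u(-1, 5)), d(R))*(-1443) = 16*(-1443) = -23088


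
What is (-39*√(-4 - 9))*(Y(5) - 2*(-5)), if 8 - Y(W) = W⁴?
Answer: 23673*I*√13 ≈ 85354.0*I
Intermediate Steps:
Y(W) = 8 - W⁴
(-39*√(-4 - 9))*(Y(5) - 2*(-5)) = (-39*√(-4 - 9))*((8 - 1*5⁴) - 2*(-5)) = (-39*I*√13)*((8 - 1*625) + 10) = (-39*I*√13)*((8 - 625) + 10) = (-39*I*√13)*(-617 + 10) = -39*I*√13*(-607) = 23673*I*√13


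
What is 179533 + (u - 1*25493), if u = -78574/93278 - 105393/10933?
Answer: 78540296016582/509904187 ≈ 1.5403e+5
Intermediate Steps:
u = -5344948898/509904187 (u = -78574*1/93278 - 105393*1/10933 = -39287/46639 - 105393/10933 = -5344948898/509904187 ≈ -10.482)
179533 + (u - 1*25493) = 179533 + (-5344948898/509904187 - 1*25493) = 179533 + (-5344948898/509904187 - 25493) = 179533 - 13004332388089/509904187 = 78540296016582/509904187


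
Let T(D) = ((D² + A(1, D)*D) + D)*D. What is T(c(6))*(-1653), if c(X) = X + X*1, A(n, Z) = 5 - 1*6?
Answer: -2856384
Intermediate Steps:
A(n, Z) = -1 (A(n, Z) = 5 - 6 = -1)
c(X) = 2*X (c(X) = X + X = 2*X)
T(D) = D³ (T(D) = ((D² - D) + D)*D = D²*D = D³)
T(c(6))*(-1653) = (2*6)³*(-1653) = 12³*(-1653) = 1728*(-1653) = -2856384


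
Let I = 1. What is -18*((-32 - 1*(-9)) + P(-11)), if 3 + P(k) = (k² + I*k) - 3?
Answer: -1458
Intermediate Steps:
P(k) = -6 + k + k² (P(k) = -3 + ((k² + 1*k) - 3) = -3 + ((k² + k) - 3) = -3 + ((k + k²) - 3) = -3 + (-3 + k + k²) = -6 + k + k²)
-18*((-32 - 1*(-9)) + P(-11)) = -18*((-32 - 1*(-9)) + (-6 - 11 + (-11)²)) = -18*((-32 + 9) + (-6 - 11 + 121)) = -18*(-23 + 104) = -18*81 = -1458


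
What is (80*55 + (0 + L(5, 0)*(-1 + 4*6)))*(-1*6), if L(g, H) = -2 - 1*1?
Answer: -25986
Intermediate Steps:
L(g, H) = -3 (L(g, H) = -2 - 1 = -3)
(80*55 + (0 + L(5, 0)*(-1 + 4*6)))*(-1*6) = (80*55 + (0 - 3*(-1 + 4*6)))*(-1*6) = (4400 + (0 - 3*(-1 + 24)))*(-6) = (4400 + (0 - 3*23))*(-6) = (4400 + (0 - 69))*(-6) = (4400 - 69)*(-6) = 4331*(-6) = -25986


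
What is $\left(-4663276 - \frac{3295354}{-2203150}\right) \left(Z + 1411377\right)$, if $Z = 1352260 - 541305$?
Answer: $- \frac{82129502433023724}{7925} \approx -1.0363 \cdot 10^{13}$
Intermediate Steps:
$Z = 810955$
$\left(-4663276 - \frac{3295354}{-2203150}\right) \left(Z + 1411377\right) = \left(-4663276 - \frac{3295354}{-2203150}\right) \left(810955 + 1411377\right) = \left(-4663276 - - \frac{1647677}{1101575}\right) 2222332 = \left(-4663276 + \frac{1647677}{1101575}\right) 2222332 = \left(- \frac{5136946612023}{1101575}\right) 2222332 = - \frac{82129502433023724}{7925}$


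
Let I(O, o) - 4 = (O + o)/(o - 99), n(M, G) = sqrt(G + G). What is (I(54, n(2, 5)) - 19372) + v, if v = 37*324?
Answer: -72262936/9791 - 153*sqrt(10)/9791 ≈ -7380.6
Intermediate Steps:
n(M, G) = sqrt(2)*sqrt(G) (n(M, G) = sqrt(2*G) = sqrt(2)*sqrt(G))
v = 11988
I(O, o) = 4 + (O + o)/(-99 + o) (I(O, o) = 4 + (O + o)/(o - 99) = 4 + (O + o)/(-99 + o))
(I(54, n(2, 5)) - 19372) + v = ((-396 + 54 + 5*(sqrt(2)*sqrt(5)))/(-99 + sqrt(2)*sqrt(5)) - 19372) + 11988 = ((-396 + 54 + 5*sqrt(10))/(-99 + sqrt(10)) - 19372) + 11988 = ((-342 + 5*sqrt(10))/(-99 + sqrt(10)) - 19372) + 11988 = (-19372 + (-342 + 5*sqrt(10))/(-99 + sqrt(10))) + 11988 = -7384 + (-342 + 5*sqrt(10))/(-99 + sqrt(10))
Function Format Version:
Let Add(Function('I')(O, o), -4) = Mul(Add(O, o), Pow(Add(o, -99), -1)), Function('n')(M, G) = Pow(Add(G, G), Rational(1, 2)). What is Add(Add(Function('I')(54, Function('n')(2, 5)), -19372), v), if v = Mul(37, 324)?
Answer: Add(Rational(-72262936, 9791), Mul(Rational(-153, 9791), Pow(10, Rational(1, 2)))) ≈ -7380.6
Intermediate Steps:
Function('n')(M, G) = Mul(Pow(2, Rational(1, 2)), Pow(G, Rational(1, 2))) (Function('n')(M, G) = Pow(Mul(2, G), Rational(1, 2)) = Mul(Pow(2, Rational(1, 2)), Pow(G, Rational(1, 2))))
v = 11988
Function('I')(O, o) = Add(4, Mul(Pow(Add(-99, o), -1), Add(O, o))) (Function('I')(O, o) = Add(4, Mul(Add(O, o), Pow(Add(o, -99), -1))) = Add(4, Mul(Add(O, o), Pow(Add(-99, o), -1))) = Add(4, Mul(Pow(Add(-99, o), -1), Add(O, o))))
Add(Add(Function('I')(54, Function('n')(2, 5)), -19372), v) = Add(Add(Mul(Pow(Add(-99, Mul(Pow(2, Rational(1, 2)), Pow(5, Rational(1, 2)))), -1), Add(-396, 54, Mul(5, Mul(Pow(2, Rational(1, 2)), Pow(5, Rational(1, 2)))))), -19372), 11988) = Add(Add(Mul(Pow(Add(-99, Pow(10, Rational(1, 2))), -1), Add(-396, 54, Mul(5, Pow(10, Rational(1, 2))))), -19372), 11988) = Add(Add(Mul(Pow(Add(-99, Pow(10, Rational(1, 2))), -1), Add(-342, Mul(5, Pow(10, Rational(1, 2))))), -19372), 11988) = Add(Add(-19372, Mul(Pow(Add(-99, Pow(10, Rational(1, 2))), -1), Add(-342, Mul(5, Pow(10, Rational(1, 2)))))), 11988) = Add(-7384, Mul(Pow(Add(-99, Pow(10, Rational(1, 2))), -1), Add(-342, Mul(5, Pow(10, Rational(1, 2))))))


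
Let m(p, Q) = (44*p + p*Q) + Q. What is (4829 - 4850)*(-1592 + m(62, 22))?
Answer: -52962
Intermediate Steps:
m(p, Q) = Q + 44*p + Q*p (m(p, Q) = (44*p + Q*p) + Q = Q + 44*p + Q*p)
(4829 - 4850)*(-1592 + m(62, 22)) = (4829 - 4850)*(-1592 + (22 + 44*62 + 22*62)) = -21*(-1592 + (22 + 2728 + 1364)) = -21*(-1592 + 4114) = -21*2522 = -52962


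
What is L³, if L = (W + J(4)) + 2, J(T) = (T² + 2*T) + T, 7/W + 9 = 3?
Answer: 5177717/216 ≈ 23971.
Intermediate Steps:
W = -7/6 (W = 7/(-9 + 3) = 7/(-6) = 7*(-⅙) = -7/6 ≈ -1.1667)
J(T) = T² + 3*T
L = 173/6 (L = (-7/6 + 4*(3 + 4)) + 2 = (-7/6 + 4*7) + 2 = (-7/6 + 28) + 2 = 161/6 + 2 = 173/6 ≈ 28.833)
L³ = (173/6)³ = 5177717/216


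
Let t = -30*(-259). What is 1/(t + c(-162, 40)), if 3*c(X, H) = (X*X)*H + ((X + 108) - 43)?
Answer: 3/1072973 ≈ 2.7960e-6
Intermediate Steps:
c(X, H) = 65/3 + X/3 + H*X**2/3 (c(X, H) = ((X*X)*H + ((X + 108) - 43))/3 = (X**2*H + ((108 + X) - 43))/3 = (H*X**2 + (65 + X))/3 = (65 + X + H*X**2)/3 = 65/3 + X/3 + H*X**2/3)
t = 7770
1/(t + c(-162, 40)) = 1/(7770 + (65/3 + (1/3)*(-162) + (1/3)*40*(-162)**2)) = 1/(7770 + (65/3 - 54 + (1/3)*40*26244)) = 1/(7770 + (65/3 - 54 + 349920)) = 1/(7770 + 1049663/3) = 1/(1072973/3) = 3/1072973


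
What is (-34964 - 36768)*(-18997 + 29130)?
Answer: -726860356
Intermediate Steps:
(-34964 - 36768)*(-18997 + 29130) = -71732*10133 = -726860356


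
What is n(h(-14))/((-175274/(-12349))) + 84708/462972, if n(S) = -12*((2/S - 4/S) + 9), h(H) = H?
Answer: -178621312215/23667861679 ≈ -7.5470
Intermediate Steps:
n(S) = -108 + 24/S (n(S) = -12*(-2/S + 9) = -12*(9 - 2/S) = -108 + 24/S)
n(h(-14))/((-175274/(-12349))) + 84708/462972 = (-108 + 24/(-14))/((-175274/(-12349))) + 84708/462972 = (-108 + 24*(-1/14))/((-175274*(-1/12349))) + 84708*(1/462972) = (-108 - 12/7)/(175274/12349) + 7059/38581 = -768/7*12349/175274 + 7059/38581 = -4742016/613459 + 7059/38581 = -178621312215/23667861679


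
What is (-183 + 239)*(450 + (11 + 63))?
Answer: 29344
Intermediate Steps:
(-183 + 239)*(450 + (11 + 63)) = 56*(450 + 74) = 56*524 = 29344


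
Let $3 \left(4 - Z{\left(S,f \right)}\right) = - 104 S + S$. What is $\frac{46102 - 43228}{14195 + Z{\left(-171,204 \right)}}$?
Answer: $\frac{479}{1388} \approx 0.3451$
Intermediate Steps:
$Z{\left(S,f \right)} = 4 + \frac{103 S}{3}$ ($Z{\left(S,f \right)} = 4 - \frac{- 104 S + S}{3} = 4 - \frac{\left(-103\right) S}{3} = 4 + \frac{103 S}{3}$)
$\frac{46102 - 43228}{14195 + Z{\left(-171,204 \right)}} = \frac{46102 - 43228}{14195 + \left(4 + \frac{103}{3} \left(-171\right)\right)} = \frac{2874}{14195 + \left(4 - 5871\right)} = \frac{2874}{14195 - 5867} = \frac{2874}{8328} = 2874 \cdot \frac{1}{8328} = \frac{479}{1388}$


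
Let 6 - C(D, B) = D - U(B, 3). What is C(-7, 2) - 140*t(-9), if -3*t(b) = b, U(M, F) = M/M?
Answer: -406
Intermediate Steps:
U(M, F) = 1
t(b) = -b/3
C(D, B) = 7 - D (C(D, B) = 6 - (D - 1*1) = 6 - (D - 1) = 6 - (-1 + D) = 6 + (1 - D) = 7 - D)
C(-7, 2) - 140*t(-9) = (7 - 1*(-7)) - (-140)*(-9)/3 = (7 + 7) - 140*3 = 14 - 420 = -406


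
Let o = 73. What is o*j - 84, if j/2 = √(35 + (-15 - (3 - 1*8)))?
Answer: 646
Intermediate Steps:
j = 10 (j = 2*√(35 + (-15 - (3 - 1*8))) = 2*√(35 + (-15 - (3 - 8))) = 2*√(35 + (-15 - 1*(-5))) = 2*√(35 + (-15 + 5)) = 2*√(35 - 10) = 2*√25 = 2*5 = 10)
o*j - 84 = 73*10 - 84 = 730 - 84 = 646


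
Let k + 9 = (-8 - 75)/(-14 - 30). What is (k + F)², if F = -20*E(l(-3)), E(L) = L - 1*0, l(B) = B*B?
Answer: 67782289/1936 ≈ 35012.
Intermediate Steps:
l(B) = B²
E(L) = L (E(L) = L + 0 = L)
k = -313/44 (k = -9 + (-8 - 75)/(-14 - 30) = -9 - 83/(-44) = -9 - 83*(-1/44) = -9 + 83/44 = -313/44 ≈ -7.1136)
F = -180 (F = -20*(-3)² = -20*9 = -180)
(k + F)² = (-313/44 - 180)² = (-8233/44)² = 67782289/1936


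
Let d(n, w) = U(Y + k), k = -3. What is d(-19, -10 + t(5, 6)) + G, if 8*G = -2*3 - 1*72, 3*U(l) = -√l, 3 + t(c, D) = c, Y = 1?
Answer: -39/4 - I*√2/3 ≈ -9.75 - 0.4714*I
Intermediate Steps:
t(c, D) = -3 + c
U(l) = -√l/3 (U(l) = (-√l)/3 = -√l/3)
G = -39/4 (G = (-2*3 - 1*72)/8 = (-6 - 72)/8 = (⅛)*(-78) = -39/4 ≈ -9.7500)
d(n, w) = -I*√2/3 (d(n, w) = -√(1 - 3)/3 = -I*√2/3)
d(-19, -10 + t(5, 6)) + G = -I*√2/3 - 39/4 = -39/4 - I*√2/3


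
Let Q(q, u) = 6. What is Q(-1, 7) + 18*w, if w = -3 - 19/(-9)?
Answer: -10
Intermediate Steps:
w = -8/9 (w = -3 - 19*(-⅑) = -3 + 19/9 = -8/9 ≈ -0.88889)
Q(-1, 7) + 18*w = 6 + 18*(-8/9) = 6 - 16 = -10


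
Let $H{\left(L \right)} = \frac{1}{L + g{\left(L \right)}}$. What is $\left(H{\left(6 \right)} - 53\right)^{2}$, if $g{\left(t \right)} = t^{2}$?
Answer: $\frac{4950625}{1764} \approx 2806.5$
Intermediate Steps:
$H{\left(L \right)} = \frac{1}{L + L^{2}}$
$\left(H{\left(6 \right)} - 53\right)^{2} = \left(\frac{1}{6 \left(1 + 6\right)} - 53\right)^{2} = \left(\frac{1}{6 \cdot 7} - 53\right)^{2} = \left(\frac{1}{6} \cdot \frac{1}{7} - 53\right)^{2} = \left(\frac{1}{42} - 53\right)^{2} = \left(- \frac{2225}{42}\right)^{2} = \frac{4950625}{1764}$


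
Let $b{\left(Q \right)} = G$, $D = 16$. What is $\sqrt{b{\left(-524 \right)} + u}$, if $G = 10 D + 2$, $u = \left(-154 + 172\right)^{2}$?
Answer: $9 \sqrt{6} \approx 22.045$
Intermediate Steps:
$u = 324$ ($u = 18^{2} = 324$)
$G = 162$ ($G = 10 \cdot 16 + 2 = 160 + 2 = 162$)
$b{\left(Q \right)} = 162$
$\sqrt{b{\left(-524 \right)} + u} = \sqrt{162 + 324} = \sqrt{486} = 9 \sqrt{6}$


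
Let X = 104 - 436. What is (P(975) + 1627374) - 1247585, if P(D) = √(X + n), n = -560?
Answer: 379789 + 2*I*√223 ≈ 3.7979e+5 + 29.866*I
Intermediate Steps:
X = -332
P(D) = 2*I*√223 (P(D) = √(-332 - 560) = √(-892) = 2*I*√223)
(P(975) + 1627374) - 1247585 = (2*I*√223 + 1627374) - 1247585 = (1627374 + 2*I*√223) - 1247585 = 379789 + 2*I*√223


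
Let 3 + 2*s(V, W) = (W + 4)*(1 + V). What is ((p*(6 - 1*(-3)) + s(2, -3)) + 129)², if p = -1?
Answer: 14400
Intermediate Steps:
s(V, W) = -3/2 + (1 + V)*(4 + W)/2 (s(V, W) = -3/2 + ((W + 4)*(1 + V))/2 = -3/2 + ((4 + W)*(1 + V))/2 = -3/2 + ((1 + V)*(4 + W))/2 = -3/2 + (1 + V)*(4 + W)/2)
((p*(6 - 1*(-3)) + s(2, -3)) + 129)² = ((-(6 - 1*(-3)) + (½ + (½)*(-3) + 2*2 + (½)*2*(-3))) + 129)² = ((-(6 + 3) + (½ - 3/2 + 4 - 3)) + 129)² = ((-1*9 + 0) + 129)² = ((-9 + 0) + 129)² = (-9 + 129)² = 120² = 14400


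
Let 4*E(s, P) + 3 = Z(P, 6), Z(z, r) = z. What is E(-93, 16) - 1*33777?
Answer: -135095/4 ≈ -33774.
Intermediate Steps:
E(s, P) = -¾ + P/4
E(-93, 16) - 1*33777 = (-¾ + (¼)*16) - 1*33777 = (-¾ + 4) - 33777 = 13/4 - 33777 = -135095/4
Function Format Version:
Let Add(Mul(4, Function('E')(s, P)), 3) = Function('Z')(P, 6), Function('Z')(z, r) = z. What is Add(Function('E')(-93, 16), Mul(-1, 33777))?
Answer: Rational(-135095, 4) ≈ -33774.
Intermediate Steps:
Function('E')(s, P) = Add(Rational(-3, 4), Mul(Rational(1, 4), P))
Add(Function('E')(-93, 16), Mul(-1, 33777)) = Add(Add(Rational(-3, 4), Mul(Rational(1, 4), 16)), Mul(-1, 33777)) = Add(Add(Rational(-3, 4), 4), -33777) = Add(Rational(13, 4), -33777) = Rational(-135095, 4)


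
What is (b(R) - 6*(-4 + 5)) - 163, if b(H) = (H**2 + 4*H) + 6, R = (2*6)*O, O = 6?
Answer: 5309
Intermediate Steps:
R = 72 (R = (2*6)*6 = 12*6 = 72)
b(H) = 6 + H**2 + 4*H
(b(R) - 6*(-4 + 5)) - 163 = ((6 + 72**2 + 4*72) - 6*(-4 + 5)) - 163 = ((6 + 5184 + 288) - 6) - 163 = (5478 - 1*6) - 163 = (5478 - 6) - 163 = 5472 - 163 = 5309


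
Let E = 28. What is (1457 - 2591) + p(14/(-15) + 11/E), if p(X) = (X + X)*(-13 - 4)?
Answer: -234281/210 ≈ -1115.6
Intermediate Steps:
p(X) = -34*X (p(X) = (2*X)*(-17) = -34*X)
(1457 - 2591) + p(14/(-15) + 11/E) = (1457 - 2591) - 34*(14/(-15) + 11/28) = -1134 - 34*(14*(-1/15) + 11*(1/28)) = -1134 - 34*(-14/15 + 11/28) = -1134 - 34*(-227/420) = -1134 + 3859/210 = -234281/210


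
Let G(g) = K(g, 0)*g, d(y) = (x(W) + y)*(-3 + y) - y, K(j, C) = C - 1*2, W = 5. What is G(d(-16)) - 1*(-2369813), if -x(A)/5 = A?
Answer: 2368223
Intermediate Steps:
x(A) = -5*A
K(j, C) = -2 + C (K(j, C) = C - 2 = -2 + C)
d(y) = -y + (-25 + y)*(-3 + y) (d(y) = (-5*5 + y)*(-3 + y) - y = (-25 + y)*(-3 + y) - y = -y + (-25 + y)*(-3 + y))
G(g) = -2*g (G(g) = (-2 + 0)*g = -2*g)
G(d(-16)) - 1*(-2369813) = -2*(75 + (-16)² - 29*(-16)) - 1*(-2369813) = -2*(75 + 256 + 464) + 2369813 = -2*795 + 2369813 = -1590 + 2369813 = 2368223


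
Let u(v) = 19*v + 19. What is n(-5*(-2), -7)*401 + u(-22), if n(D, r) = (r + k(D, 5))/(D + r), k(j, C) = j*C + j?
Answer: 20056/3 ≈ 6685.3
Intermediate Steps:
k(j, C) = j + C*j (k(j, C) = C*j + j = j + C*j)
n(D, r) = (r + 6*D)/(D + r) (n(D, r) = (r + D*(1 + 5))/(D + r) = (r + D*6)/(D + r) = (r + 6*D)/(D + r))
u(v) = 19 + 19*v
n(-5*(-2), -7)*401 + u(-22) = ((-7 + 6*(-5*(-2)))/(-5*(-2) - 7))*401 + (19 + 19*(-22)) = ((-7 + 6*10)/(10 - 7))*401 + (19 - 418) = ((-7 + 60)/3)*401 - 399 = ((⅓)*53)*401 - 399 = (53/3)*401 - 399 = 21253/3 - 399 = 20056/3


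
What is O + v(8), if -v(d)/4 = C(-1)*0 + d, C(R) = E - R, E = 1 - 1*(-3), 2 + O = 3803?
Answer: 3769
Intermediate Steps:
O = 3801 (O = -2 + 3803 = 3801)
E = 4 (E = 1 + 3 = 4)
C(R) = 4 - R
v(d) = -4*d (v(d) = -4*((4 - 1*(-1))*0 + d) = -4*((4 + 1)*0 + d) = -4*(5*0 + d) = -4*(0 + d) = -4*d)
O + v(8) = 3801 - 4*8 = 3801 - 32 = 3769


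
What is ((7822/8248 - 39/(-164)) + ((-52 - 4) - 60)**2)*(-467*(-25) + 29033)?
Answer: 23156693530928/42271 ≈ 5.4782e+8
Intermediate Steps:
((7822/8248 - 39/(-164)) + ((-52 - 4) - 60)**2)*(-467*(-25) + 29033) = ((7822*(1/8248) - 39*(-1/164)) + (-56 - 60)**2)*(11675 + 29033) = ((3911/4124 + 39/164) + (-116)**2)*40708 = (50140/42271 + 13456)*40708 = (568848716/42271)*40708 = 23156693530928/42271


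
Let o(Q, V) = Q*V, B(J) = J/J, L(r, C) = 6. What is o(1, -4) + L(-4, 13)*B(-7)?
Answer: 2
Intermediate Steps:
B(J) = 1
o(1, -4) + L(-4, 13)*B(-7) = 1*(-4) + 6*1 = -4 + 6 = 2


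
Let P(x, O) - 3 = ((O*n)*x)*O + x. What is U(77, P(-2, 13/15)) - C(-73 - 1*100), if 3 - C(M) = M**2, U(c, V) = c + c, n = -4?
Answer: 30080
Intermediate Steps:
P(x, O) = 3 + x - 4*x*O**2 (P(x, O) = 3 + (((O*(-4))*x)*O + x) = 3 + (((-4*O)*x)*O + x) = 3 + ((-4*O*x)*O + x) = 3 + (-4*x*O**2 + x) = 3 + (x - 4*x*O**2) = 3 + x - 4*x*O**2)
U(c, V) = 2*c
C(M) = 3 - M**2
U(77, P(-2, 13/15)) - C(-73 - 1*100) = 2*77 - (3 - (-73 - 1*100)**2) = 154 - (3 - (-73 - 100)**2) = 154 - (3 - 1*(-173)**2) = 154 - (3 - 1*29929) = 154 - (3 - 29929) = 154 - 1*(-29926) = 154 + 29926 = 30080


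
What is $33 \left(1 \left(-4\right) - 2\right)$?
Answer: $-198$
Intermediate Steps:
$33 \left(1 \left(-4\right) - 2\right) = 33 \left(-4 - 2\right) = 33 \left(-6\right) = -198$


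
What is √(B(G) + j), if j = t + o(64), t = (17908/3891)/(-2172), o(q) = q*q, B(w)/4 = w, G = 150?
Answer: √2329203873199847/704271 ≈ 68.527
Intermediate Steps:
B(w) = 4*w
o(q) = q²
t = -4477/2112813 (t = (17908*(1/3891))*(-1/2172) = (17908/3891)*(-1/2172) = -4477/2112813 ≈ -0.0021190)
j = 8654077571/2112813 (j = -4477/2112813 + 64² = -4477/2112813 + 4096 = 8654077571/2112813 ≈ 4096.0)
√(B(G) + j) = √(4*150 + 8654077571/2112813) = √(600 + 8654077571/2112813) = √(9921765371/2112813) = √2329203873199847/704271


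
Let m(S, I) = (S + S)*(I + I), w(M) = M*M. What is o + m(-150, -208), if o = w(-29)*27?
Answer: 147507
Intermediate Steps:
w(M) = M²
m(S, I) = 4*I*S (m(S, I) = (2*S)*(2*I) = 4*I*S)
o = 22707 (o = (-29)²*27 = 841*27 = 22707)
o + m(-150, -208) = 22707 + 4*(-208)*(-150) = 22707 + 124800 = 147507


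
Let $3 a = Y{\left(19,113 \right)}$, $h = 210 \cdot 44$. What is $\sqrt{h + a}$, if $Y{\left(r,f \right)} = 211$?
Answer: $\frac{\sqrt{83793}}{3} \approx 96.49$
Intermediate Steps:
$h = 9240$
$a = \frac{211}{3}$ ($a = \frac{1}{3} \cdot 211 = \frac{211}{3} \approx 70.333$)
$\sqrt{h + a} = \sqrt{9240 + \frac{211}{3}} = \sqrt{\frac{27931}{3}} = \frac{\sqrt{83793}}{3}$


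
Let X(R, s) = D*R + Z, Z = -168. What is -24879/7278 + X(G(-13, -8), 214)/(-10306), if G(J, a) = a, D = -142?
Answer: -43908013/12501178 ≈ -3.5123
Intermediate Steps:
X(R, s) = -168 - 142*R (X(R, s) = -142*R - 168 = -168 - 142*R)
-24879/7278 + X(G(-13, -8), 214)/(-10306) = -24879/7278 + (-168 - 142*(-8))/(-10306) = -24879*1/7278 + (-168 + 1136)*(-1/10306) = -8293/2426 + 968*(-1/10306) = -8293/2426 - 484/5153 = -43908013/12501178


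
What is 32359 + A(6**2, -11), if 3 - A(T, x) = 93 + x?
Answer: 32280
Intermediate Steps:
A(T, x) = -90 - x (A(T, x) = 3 - (93 + x) = 3 + (-93 - x) = -90 - x)
32359 + A(6**2, -11) = 32359 + (-90 - 1*(-11)) = 32359 + (-90 + 11) = 32359 - 79 = 32280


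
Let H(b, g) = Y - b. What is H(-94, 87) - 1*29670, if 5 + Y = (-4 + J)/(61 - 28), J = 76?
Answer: -325367/11 ≈ -29579.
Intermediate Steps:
Y = -31/11 (Y = -5 + (-4 + 76)/(61 - 28) = -5 + 72/33 = -5 + 72*(1/33) = -5 + 24/11 = -31/11 ≈ -2.8182)
H(b, g) = -31/11 - b
H(-94, 87) - 1*29670 = (-31/11 - 1*(-94)) - 1*29670 = (-31/11 + 94) - 29670 = 1003/11 - 29670 = -325367/11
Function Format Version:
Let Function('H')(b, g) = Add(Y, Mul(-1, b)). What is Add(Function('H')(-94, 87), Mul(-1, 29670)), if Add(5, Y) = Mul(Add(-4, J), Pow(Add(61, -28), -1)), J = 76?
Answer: Rational(-325367, 11) ≈ -29579.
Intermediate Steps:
Y = Rational(-31, 11) (Y = Add(-5, Mul(Add(-4, 76), Pow(Add(61, -28), -1))) = Add(-5, Mul(72, Pow(33, -1))) = Add(-5, Mul(72, Rational(1, 33))) = Add(-5, Rational(24, 11)) = Rational(-31, 11) ≈ -2.8182)
Function('H')(b, g) = Add(Rational(-31, 11), Mul(-1, b))
Add(Function('H')(-94, 87), Mul(-1, 29670)) = Add(Add(Rational(-31, 11), Mul(-1, -94)), Mul(-1, 29670)) = Add(Add(Rational(-31, 11), 94), -29670) = Add(Rational(1003, 11), -29670) = Rational(-325367, 11)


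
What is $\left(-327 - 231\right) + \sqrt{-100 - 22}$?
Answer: $-558 + i \sqrt{122} \approx -558.0 + 11.045 i$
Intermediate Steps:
$\left(-327 - 231\right) + \sqrt{-100 - 22} = -558 + \sqrt{-122} = -558 + i \sqrt{122}$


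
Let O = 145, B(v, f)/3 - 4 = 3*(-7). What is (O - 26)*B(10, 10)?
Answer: -6069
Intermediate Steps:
B(v, f) = -51 (B(v, f) = 12 + 3*(3*(-7)) = 12 + 3*(-21) = 12 - 63 = -51)
(O - 26)*B(10, 10) = (145 - 26)*(-51) = 119*(-51) = -6069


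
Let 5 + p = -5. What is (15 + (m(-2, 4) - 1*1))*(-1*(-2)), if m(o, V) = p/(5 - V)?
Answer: 8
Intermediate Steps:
p = -10 (p = -5 - 5 = -10)
m(o, V) = -10/(5 - V)
(15 + (m(-2, 4) - 1*1))*(-1*(-2)) = (15 + (10/(-5 + 4) - 1*1))*(-1*(-2)) = (15 + (10/(-1) - 1))*2 = (15 + (10*(-1) - 1))*2 = (15 + (-10 - 1))*2 = (15 - 11)*2 = 4*2 = 8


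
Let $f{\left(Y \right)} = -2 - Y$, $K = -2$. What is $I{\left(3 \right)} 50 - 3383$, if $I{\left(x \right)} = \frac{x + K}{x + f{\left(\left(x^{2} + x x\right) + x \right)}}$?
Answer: $- \frac{6771}{2} \approx -3385.5$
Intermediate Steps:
$I{\left(x \right)} = \frac{-2 + x}{-2 - 2 x^{2}}$ ($I{\left(x \right)} = \frac{x - 2}{x - \left(2 + x + x^{2} + x x\right)} = \frac{-2 + x}{x - \left(2 + x + 2 x^{2}\right)} = \frac{-2 + x}{-2 - 2 x^{2}}$)
$I{\left(3 \right)} 50 - 3383 = \frac{2 - 3}{2 \left(1 + 3^{2}\right)} 50 - 3383 = \frac{2 - 3}{2 \left(1 + 9\right)} 50 - 3383 = \frac{1}{2} \cdot \frac{1}{10} \left(-1\right) 50 - 3383 = \left(- \frac{1}{20}\right) 50 - 3383 = - \frac{5}{2} - 3383 = - \frac{6771}{2}$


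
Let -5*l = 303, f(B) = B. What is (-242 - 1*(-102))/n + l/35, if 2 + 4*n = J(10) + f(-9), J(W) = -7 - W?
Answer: 3197/175 ≈ 18.269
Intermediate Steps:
l = -303/5 (l = -⅕*303 = -303/5 ≈ -60.600)
n = -7 (n = -½ + ((-7 - 1*10) - 9)/4 = -½ + ((-7 - 10) - 9)/4 = -½ + (-17 - 9)/4 = -½ + (¼)*(-26) = -½ - 13/2 = -7)
(-242 - 1*(-102))/n + l/35 = (-242 - 1*(-102))/(-7) - 303/5/35 = (-242 + 102)*(-⅐) - 303/5*1/35 = -140*(-⅐) - 303/175 = 20 - 303/175 = 3197/175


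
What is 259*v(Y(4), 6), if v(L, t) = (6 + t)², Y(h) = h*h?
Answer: 37296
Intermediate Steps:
Y(h) = h²
259*v(Y(4), 6) = 259*(6 + 6)² = 259*12² = 259*144 = 37296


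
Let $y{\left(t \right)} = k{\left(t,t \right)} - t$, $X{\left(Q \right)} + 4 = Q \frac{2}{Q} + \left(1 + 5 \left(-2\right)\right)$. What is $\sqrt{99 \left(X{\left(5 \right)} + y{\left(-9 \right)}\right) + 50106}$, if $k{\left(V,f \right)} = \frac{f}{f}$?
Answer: $\sqrt{50007} \approx 223.62$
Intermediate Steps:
$k{\left(V,f \right)} = 1$
$X{\left(Q \right)} = -11$ ($X{\left(Q \right)} = -4 + \left(Q \frac{2}{Q} + \left(1 + 5 \left(-2\right)\right)\right) = -4 + \left(2 + \left(1 - 10\right)\right) = -4 + \left(2 - 9\right) = -4 - 7 = -11$)
$y{\left(t \right)} = 1 - t$
$\sqrt{99 \left(X{\left(5 \right)} + y{\left(-9 \right)}\right) + 50106} = \sqrt{99 \left(-11 + \left(1 - -9\right)\right) + 50106} = \sqrt{99 \left(-11 + \left(1 + 9\right)\right) + 50106} = \sqrt{99 \left(-11 + 10\right) + 50106} = \sqrt{99 \left(-1\right) + 50106} = \sqrt{-99 + 50106} = \sqrt{50007}$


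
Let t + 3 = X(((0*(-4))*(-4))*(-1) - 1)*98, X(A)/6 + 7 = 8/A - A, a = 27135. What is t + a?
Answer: 18900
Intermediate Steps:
X(A) = -42 - 6*A + 48/A (X(A) = -42 + 6*(8/A - A) = -42 + 6*(-A + 8/A) = -42 + (-6*A + 48/A) = -42 - 6*A + 48/A)
t = -8235 (t = -3 + (-42 - 6*(((0*(-4))*(-4))*(-1) - 1) + 48/(((0*(-4))*(-4))*(-1) - 1))*98 = -3 + (-42 - 6*((0*(-4))*(-1) - 1) + 48/((0*(-4))*(-1) - 1))*98 = -3 + (-42 - 6*(0*(-1) - 1) + 48/(0*(-1) - 1))*98 = -3 + (-42 - 6*(0 - 1) + 48/(0 - 1))*98 = -3 + (-42 - 6*(-1) + 48/(-1))*98 = -3 + (-42 + 6 + 48*(-1))*98 = -3 + (-42 + 6 - 48)*98 = -3 - 84*98 = -3 - 8232 = -8235)
t + a = -8235 + 27135 = 18900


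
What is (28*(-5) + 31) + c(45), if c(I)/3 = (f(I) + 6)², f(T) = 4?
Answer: 191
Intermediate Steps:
c(I) = 300 (c(I) = 3*(4 + 6)² = 3*10² = 3*100 = 300)
(28*(-5) + 31) + c(45) = (28*(-5) + 31) + 300 = (-140 + 31) + 300 = -109 + 300 = 191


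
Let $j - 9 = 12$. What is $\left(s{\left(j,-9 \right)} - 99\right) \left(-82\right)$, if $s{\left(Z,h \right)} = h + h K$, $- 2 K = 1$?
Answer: $8487$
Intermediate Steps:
$K = - \frac{1}{2}$ ($K = \left(- \frac{1}{2}\right) 1 = - \frac{1}{2} \approx -0.5$)
$j = 21$ ($j = 9 + 12 = 21$)
$s{\left(Z,h \right)} = \frac{h}{2}$ ($s{\left(Z,h \right)} = h + h \left(- \frac{1}{2}\right) = h - \frac{h}{2} = \frac{h}{2}$)
$\left(s{\left(j,-9 \right)} - 99\right) \left(-82\right) = \left(\frac{1}{2} \left(-9\right) - 99\right) \left(-82\right) = \left(- \frac{9}{2} - 99\right) \left(-82\right) = \left(- \frac{207}{2}\right) \left(-82\right) = 8487$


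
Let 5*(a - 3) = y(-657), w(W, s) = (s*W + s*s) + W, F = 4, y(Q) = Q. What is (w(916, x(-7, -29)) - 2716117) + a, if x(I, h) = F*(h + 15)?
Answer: -13817447/5 ≈ -2.7635e+6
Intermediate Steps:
x(I, h) = 60 + 4*h (x(I, h) = 4*(h + 15) = 4*(15 + h) = 60 + 4*h)
w(W, s) = W + s² + W*s (w(W, s) = (W*s + s²) + W = (s² + W*s) + W = W + s² + W*s)
a = -642/5 (a = 3 + (⅕)*(-657) = 3 - 657/5 = -642/5 ≈ -128.40)
(w(916, x(-7, -29)) - 2716117) + a = ((916 + (60 + 4*(-29))² + 916*(60 + 4*(-29))) - 2716117) - 642/5 = ((916 + (60 - 116)² + 916*(60 - 116)) - 2716117) - 642/5 = ((916 + (-56)² + 916*(-56)) - 2716117) - 642/5 = ((916 + 3136 - 51296) - 2716117) - 642/5 = (-47244 - 2716117) - 642/5 = -2763361 - 642/5 = -13817447/5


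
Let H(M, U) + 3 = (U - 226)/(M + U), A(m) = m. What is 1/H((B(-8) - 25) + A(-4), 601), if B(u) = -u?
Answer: -116/273 ≈ -0.42491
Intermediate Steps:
H(M, U) = -3 + (-226 + U)/(M + U) (H(M, U) = -3 + (U - 226)/(M + U) = -3 + (-226 + U)/(M + U))
1/H((B(-8) - 25) + A(-4), 601) = 1/((-226 - 3*((-1*(-8) - 25) - 4) - 2*601)/(((-1*(-8) - 25) - 4) + 601)) = 1/((-226 - 3*((8 - 25) - 4) - 1202)/(((8 - 25) - 4) + 601)) = 1/((-226 - 3*(-17 - 4) - 1202)/((-17 - 4) + 601)) = 1/((-226 - 3*(-21) - 1202)/(-21 + 601)) = 1/((-226 + 63 - 1202)/580) = 1/((1/580)*(-1365)) = 1/(-273/116) = -116/273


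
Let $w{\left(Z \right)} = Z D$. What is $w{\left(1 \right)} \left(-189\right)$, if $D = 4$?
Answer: $-756$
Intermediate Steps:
$w{\left(Z \right)} = 4 Z$ ($w{\left(Z \right)} = Z 4 = 4 Z$)
$w{\left(1 \right)} \left(-189\right) = 4 \cdot 1 \left(-189\right) = 4 \left(-189\right) = -756$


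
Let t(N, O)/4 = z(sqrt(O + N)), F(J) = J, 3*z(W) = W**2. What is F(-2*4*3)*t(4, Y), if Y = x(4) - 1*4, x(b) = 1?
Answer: -32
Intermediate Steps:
z(W) = W**2/3
Y = -3 (Y = 1 - 1*4 = 1 - 4 = -3)
t(N, O) = 4*N/3 + 4*O/3 (t(N, O) = 4*((sqrt(O + N))**2/3) = 4*((sqrt(N + O))**2/3) = 4*((N + O)/3) = 4*(N/3 + O/3) = 4*N/3 + 4*O/3)
F(-2*4*3)*t(4, Y) = (-2*4*3)*((4/3)*4 + (4/3)*(-3)) = (-8*3)*(16/3 - 4) = -24*4/3 = -32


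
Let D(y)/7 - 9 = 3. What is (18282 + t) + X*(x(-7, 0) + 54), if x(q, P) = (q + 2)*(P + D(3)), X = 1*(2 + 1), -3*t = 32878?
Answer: 18674/3 ≈ 6224.7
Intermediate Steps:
t = -32878/3 (t = -⅓*32878 = -32878/3 ≈ -10959.)
D(y) = 84 (D(y) = 63 + 7*3 = 63 + 21 = 84)
X = 3 (X = 1*3 = 3)
x(q, P) = (2 + q)*(84 + P) (x(q, P) = (q + 2)*(P + 84) = (2 + q)*(84 + P))
(18282 + t) + X*(x(-7, 0) + 54) = (18282 - 32878/3) + 3*((168 + 2*0 + 84*(-7) + 0*(-7)) + 54) = 21968/3 + 3*((168 + 0 - 588 + 0) + 54) = 21968/3 + 3*(-420 + 54) = 21968/3 + 3*(-366) = 21968/3 - 1098 = 18674/3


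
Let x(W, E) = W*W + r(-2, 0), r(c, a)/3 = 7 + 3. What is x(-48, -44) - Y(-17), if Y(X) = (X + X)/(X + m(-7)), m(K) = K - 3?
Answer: 62984/27 ≈ 2332.7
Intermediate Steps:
r(c, a) = 30 (r(c, a) = 3*(7 + 3) = 3*10 = 30)
m(K) = -3 + K
x(W, E) = 30 + W**2 (x(W, E) = W*W + 30 = W**2 + 30 = 30 + W**2)
Y(X) = 2*X/(-10 + X) (Y(X) = (X + X)/(X + (-3 - 7)) = (2*X)/(X - 10) = (2*X)/(-10 + X) = 2*X/(-10 + X))
x(-48, -44) - Y(-17) = (30 + (-48)**2) - 2*(-17)/(-10 - 17) = (30 + 2304) - 2*(-17)/(-27) = 2334 - 2*(-17)*(-1)/27 = 2334 - 1*34/27 = 2334 - 34/27 = 62984/27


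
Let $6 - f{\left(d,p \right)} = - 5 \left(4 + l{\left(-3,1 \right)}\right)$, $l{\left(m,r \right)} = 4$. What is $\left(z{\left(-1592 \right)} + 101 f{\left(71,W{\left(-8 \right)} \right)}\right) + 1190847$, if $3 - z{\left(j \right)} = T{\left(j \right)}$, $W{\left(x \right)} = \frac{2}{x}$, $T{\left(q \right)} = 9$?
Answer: $1195487$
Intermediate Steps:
$f{\left(d,p \right)} = 46$ ($f{\left(d,p \right)} = 6 - - 5 \left(4 + 4\right) = 6 - \left(-5\right) 8 = 6 - -40 = 6 + 40 = 46$)
$z{\left(j \right)} = -6$ ($z{\left(j \right)} = 3 - 9 = -6$)
$\left(z{\left(-1592 \right)} + 101 f{\left(71,W{\left(-8 \right)} \right)}\right) + 1190847 = \left(-6 + 101 \cdot 46\right) + 1190847 = \left(-6 + 4646\right) + 1190847 = 4640 + 1190847 = 1195487$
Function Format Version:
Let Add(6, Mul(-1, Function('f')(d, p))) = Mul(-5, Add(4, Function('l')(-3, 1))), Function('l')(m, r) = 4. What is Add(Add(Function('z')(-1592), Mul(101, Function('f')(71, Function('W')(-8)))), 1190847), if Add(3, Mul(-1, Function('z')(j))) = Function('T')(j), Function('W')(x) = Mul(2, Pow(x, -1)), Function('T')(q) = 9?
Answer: 1195487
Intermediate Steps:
Function('f')(d, p) = 46 (Function('f')(d, p) = Add(6, Mul(-1, Mul(-5, Add(4, 4)))) = Add(6, Mul(-1, Mul(-5, 8))) = Add(6, Mul(-1, -40)) = Add(6, 40) = 46)
Function('z')(j) = -6 (Function('z')(j) = Add(3, Mul(-1, 9)) = Add(3, -9) = -6)
Add(Add(Function('z')(-1592), Mul(101, Function('f')(71, Function('W')(-8)))), 1190847) = Add(Add(-6, Mul(101, 46)), 1190847) = Add(Add(-6, 4646), 1190847) = Add(4640, 1190847) = 1195487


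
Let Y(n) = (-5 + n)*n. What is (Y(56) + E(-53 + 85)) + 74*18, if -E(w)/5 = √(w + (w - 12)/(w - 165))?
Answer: 4188 - 10*√140847/133 ≈ 4159.8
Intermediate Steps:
Y(n) = n*(-5 + n)
E(w) = -5*√(w + (-12 + w)/(-165 + w)) (E(w) = -5*√(w + (w - 12)/(w - 165)) = -5*√(w + (-12 + w)/(-165 + w)))
(Y(56) + E(-53 + 85)) + 74*18 = (56*(-5 + 56) - 5*√(-1/(-165 + (-53 + 85)))*√(-20 - (-53 + 85)*(-165 + (-53 + 85)))) + 74*18 = (56*51 - 5*√(-1/(-165 + 32))*√(-20 - 32*(-165 + 32))) + 1332 = (2856 - 5*2*√1059*√(-1/(-133))) + 1332 = (2856 - 5*2*√140847/133) + 1332 = (2856 - 10*√140847/133) + 1332 = 4188 - 10*√140847/133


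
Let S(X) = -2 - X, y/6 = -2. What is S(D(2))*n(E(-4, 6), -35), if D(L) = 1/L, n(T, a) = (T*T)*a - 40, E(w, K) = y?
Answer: 12700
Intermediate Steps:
y = -12 (y = 6*(-2) = -12)
E(w, K) = -12
n(T, a) = -40 + a*T**2 (n(T, a) = T**2*a - 40 = a*T**2 - 40 = -40 + a*T**2)
S(D(2))*n(E(-4, 6), -35) = (-2 - 1/2)*(-40 - 35*(-12)**2) = (-2 - 1*1/2)*(-40 - 35*144) = (-2 - 1/2)*(-40 - 5040) = -5/2*(-5080) = 12700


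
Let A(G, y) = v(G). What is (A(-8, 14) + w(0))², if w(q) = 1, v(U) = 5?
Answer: 36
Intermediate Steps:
A(G, y) = 5
(A(-8, 14) + w(0))² = (5 + 1)² = 6² = 36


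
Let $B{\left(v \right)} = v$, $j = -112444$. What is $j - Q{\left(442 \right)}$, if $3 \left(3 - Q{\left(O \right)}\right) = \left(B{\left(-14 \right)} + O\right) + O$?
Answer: $-112157$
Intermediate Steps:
$Q{\left(O \right)} = \frac{23}{3} - \frac{2 O}{3}$ ($Q{\left(O \right)} = 3 - \frac{\left(-14 + O\right) + O}{3} = 3 - \frac{-14 + 2 O}{3} = 3 - \left(- \frac{14}{3} + \frac{2 O}{3}\right) = \frac{23}{3} - \frac{2 O}{3}$)
$j - Q{\left(442 \right)} = -112444 - \left(\frac{23}{3} - \frac{884}{3}\right) = -112444 - -287 = -112444 + 287 = -112157$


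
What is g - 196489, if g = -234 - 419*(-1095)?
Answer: 262082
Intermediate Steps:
g = 458571 (g = -234 + 458805 = 458571)
g - 196489 = 458571 - 196489 = 262082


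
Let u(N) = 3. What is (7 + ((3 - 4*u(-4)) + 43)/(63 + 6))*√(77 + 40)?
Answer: 517*√13/23 ≈ 81.047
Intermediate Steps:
(7 + ((3 - 4*u(-4)) + 43)/(63 + 6))*√(77 + 40) = (7 + ((3 - 4*3) + 43)/(63 + 6))*√(77 + 40) = (7 + ((3 - 12) + 43)/69)*√117 = (7 + (-9 + 43)*(1/69))*(3*√13) = (7 + 34*(1/69))*(3*√13) = (7 + 34/69)*(3*√13) = 517*(3*√13)/69 = 517*√13/23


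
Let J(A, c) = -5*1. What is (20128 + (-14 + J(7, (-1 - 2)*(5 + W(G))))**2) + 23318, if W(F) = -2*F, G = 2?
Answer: 43807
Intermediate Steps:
J(A, c) = -5
(20128 + (-14 + J(7, (-1 - 2)*(5 + W(G))))**2) + 23318 = (20128 + (-14 - 5)**2) + 23318 = (20128 + (-19)**2) + 23318 = (20128 + 361) + 23318 = 20489 + 23318 = 43807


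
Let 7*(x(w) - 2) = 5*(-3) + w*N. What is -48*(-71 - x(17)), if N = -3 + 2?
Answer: 22992/7 ≈ 3284.6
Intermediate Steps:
N = -1
x(w) = -⅐ - w/7 (x(w) = 2 + (5*(-3) + w*(-1))/7 = 2 + (-15 - w)/7 = 2 + (-15/7 - w/7) = -⅐ - w/7)
-48*(-71 - x(17)) = -48*(-71 - (-⅐ - ⅐*17)) = -48*(-71 - (-⅐ - 17/7)) = -48*(-71 - 1*(-18/7)) = -48*(-71 + 18/7) = -48*(-479/7) = 22992/7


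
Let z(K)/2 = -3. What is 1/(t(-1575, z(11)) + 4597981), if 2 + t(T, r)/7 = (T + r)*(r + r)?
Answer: 1/4730771 ≈ 2.1138e-7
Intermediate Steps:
z(K) = -6 (z(K) = 2*(-3) = -6)
t(T, r) = -14 + 14*r*(T + r) (t(T, r) = -14 + 7*((T + r)*(r + r)) = -14 + 7*((T + r)*(2*r)) = -14 + 7*(2*r*(T + r)) = -14 + 14*r*(T + r))
1/(t(-1575, z(11)) + 4597981) = 1/((-14 + 14*(-6)² + 14*(-1575)*(-6)) + 4597981) = 1/((-14 + 14*36 + 132300) + 4597981) = 1/((-14 + 504 + 132300) + 4597981) = 1/(132790 + 4597981) = 1/4730771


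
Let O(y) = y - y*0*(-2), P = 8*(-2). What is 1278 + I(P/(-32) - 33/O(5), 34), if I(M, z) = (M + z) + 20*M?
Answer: 11839/10 ≈ 1183.9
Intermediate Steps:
P = -16
O(y) = y (O(y) = y - 0*(-2) = y - 1*0 = y + 0 = y)
I(M, z) = z + 21*M
1278 + I(P/(-32) - 33/O(5), 34) = 1278 + (34 + 21*(-16/(-32) - 33/5)) = 1278 + (34 + 21*(-16*(-1/32) - 33*1/5)) = 1278 + (34 + 21*(1/2 - 33/5)) = 1278 + (34 + 21*(-61/10)) = 1278 + (34 - 1281/10) = 1278 - 941/10 = 11839/10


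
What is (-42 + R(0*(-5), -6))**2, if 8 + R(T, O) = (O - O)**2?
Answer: 2500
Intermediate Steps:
R(T, O) = -8 (R(T, O) = -8 + (O - O)**2 = -8 + 0**2 = -8 + 0 = -8)
(-42 + R(0*(-5), -6))**2 = (-42 - 8)**2 = (-50)**2 = 2500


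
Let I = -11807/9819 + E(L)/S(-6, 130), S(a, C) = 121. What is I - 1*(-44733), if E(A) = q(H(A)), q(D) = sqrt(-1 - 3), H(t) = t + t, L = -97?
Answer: 439221520/9819 + 2*I/121 ≈ 44732.0 + 0.016529*I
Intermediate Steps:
H(t) = 2*t
q(D) = 2*I (q(D) = sqrt(-4) = 2*I)
E(A) = 2*I
I = -11807/9819 + 2*I/121 (I = -11807/9819 + (2*I)/121 = -11807*1/9819 + (2*I)*(1/121) = -11807/9819 + 2*I/121 ≈ -1.2025 + 0.016529*I)
I - 1*(-44733) = (-11807/9819 + 2*I/121) - 1*(-44733) = (-11807/9819 + 2*I/121) + 44733 = 439221520/9819 + 2*I/121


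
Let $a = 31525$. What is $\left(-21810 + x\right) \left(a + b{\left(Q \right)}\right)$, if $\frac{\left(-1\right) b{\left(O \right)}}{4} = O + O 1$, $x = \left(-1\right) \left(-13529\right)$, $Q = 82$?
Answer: $-255626189$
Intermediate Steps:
$x = 13529$
$b{\left(O \right)} = - 8 O$ ($b{\left(O \right)} = - 4 \left(O + O 1\right) = - 4 \left(O + O\right) = - 4 \cdot 2 O = - 8 O$)
$\left(-21810 + x\right) \left(a + b{\left(Q \right)}\right) = \left(-21810 + 13529\right) \left(31525 - 656\right) = - 8281 \left(31525 - 656\right) = \left(-8281\right) 30869 = -255626189$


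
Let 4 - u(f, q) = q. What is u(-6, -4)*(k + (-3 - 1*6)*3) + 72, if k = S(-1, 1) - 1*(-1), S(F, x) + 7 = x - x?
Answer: -192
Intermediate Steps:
S(F, x) = -7 (S(F, x) = -7 + (x - x) = -7 + 0 = -7)
u(f, q) = 4 - q
k = -6 (k = -7 - 1*(-1) = -7 + 1 = -6)
u(-6, -4)*(k + (-3 - 1*6)*3) + 72 = (4 - 1*(-4))*(-6 + (-3 - 1*6)*3) + 72 = (4 + 4)*(-6 + (-3 - 6)*3) + 72 = 8*(-6 - 9*3) + 72 = 8*(-6 - 27) + 72 = 8*(-33) + 72 = -264 + 72 = -192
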